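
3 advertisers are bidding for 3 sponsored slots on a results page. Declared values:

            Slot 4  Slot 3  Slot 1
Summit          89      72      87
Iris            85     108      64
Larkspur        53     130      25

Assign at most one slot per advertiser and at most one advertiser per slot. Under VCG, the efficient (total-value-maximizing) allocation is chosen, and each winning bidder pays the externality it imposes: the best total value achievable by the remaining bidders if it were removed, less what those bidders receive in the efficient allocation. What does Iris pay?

Iris pays $2.

Efficient allocation: Summit→Slot 1 ($87), Iris→Slot 4 ($85), Larkspur→Slot 3 ($130); total welfare W = $302.
Iris receives Slot 4 at value $85, so the others get W − 85 = $217.
Without Iris: best allocation of the remaining 2 bidders over all 3 slots is Summit→Slot 4 ($89), Larkspur→Slot 3 ($130), total $219.
VCG payment = (others' best without Iris) − (others' welfare with Iris) = 219 − 217 = $2.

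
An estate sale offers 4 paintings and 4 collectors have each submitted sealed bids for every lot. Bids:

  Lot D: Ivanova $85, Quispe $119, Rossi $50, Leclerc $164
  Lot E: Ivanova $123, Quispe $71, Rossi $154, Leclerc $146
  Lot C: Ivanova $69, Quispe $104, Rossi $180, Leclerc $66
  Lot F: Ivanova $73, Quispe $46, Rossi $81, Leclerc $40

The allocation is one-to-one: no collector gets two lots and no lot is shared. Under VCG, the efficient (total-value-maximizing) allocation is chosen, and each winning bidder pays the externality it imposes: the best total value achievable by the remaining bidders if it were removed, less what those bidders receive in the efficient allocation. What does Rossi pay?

Efficient allocation: Ivanova→Lot F ($73), Quispe→Lot D ($119), Rossi→Lot C ($180), Leclerc→Lot E ($146); total welfare W = $518.
Rossi receives Lot C at value $180, so the others get W − 180 = $338.
Without Rossi: best allocation of the remaining 3 bidders over all 4 lots is Ivanova→Lot E ($123), Quispe→Lot C ($104), Leclerc→Lot D ($164), total $391.
VCG payment = (others' best without Rossi) − (others' welfare with Rossi) = 391 − 338 = $53.

Rossi pays $53.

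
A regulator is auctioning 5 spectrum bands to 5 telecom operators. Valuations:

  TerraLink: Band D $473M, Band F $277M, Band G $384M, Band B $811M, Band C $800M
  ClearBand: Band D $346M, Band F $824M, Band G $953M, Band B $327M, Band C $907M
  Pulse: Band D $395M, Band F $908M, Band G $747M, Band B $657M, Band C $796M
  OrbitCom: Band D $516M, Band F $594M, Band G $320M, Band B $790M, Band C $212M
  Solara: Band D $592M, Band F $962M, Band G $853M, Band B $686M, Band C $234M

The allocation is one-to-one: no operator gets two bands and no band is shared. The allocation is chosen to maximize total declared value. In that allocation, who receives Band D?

Solara receives Band D.

Treat this as an assignment problem: match each operator to one band.
Optimal: TerraLink→Band C ($800M), ClearBand→Band G ($953M), Pulse→Band F ($908M), OrbitCom→Band B ($790M), Solara→Band D ($592M) — total 800+953+908+790+592 = $4043M.
Column-greedy (each band in turn goes to its best remaining operator) gives $3476M, worse by 567.
Swapping Solara↔ClearBand (Solara→Band G $853M, ClearBand→Band D $346M) loses 346.
Solara's own top band is Band F ($962M), but forcing Solara→Band F and reassigning the rest optimally gives only $4038M — worse by 5.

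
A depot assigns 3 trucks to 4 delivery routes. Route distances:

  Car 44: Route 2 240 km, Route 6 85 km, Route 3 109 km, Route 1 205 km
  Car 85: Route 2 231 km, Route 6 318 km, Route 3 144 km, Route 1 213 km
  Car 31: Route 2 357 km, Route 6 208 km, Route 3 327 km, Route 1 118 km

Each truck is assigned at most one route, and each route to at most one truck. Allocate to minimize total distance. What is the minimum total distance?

This is the linear assignment problem.
Optimal: Car 44→Route 6 (85 km), Car 85→Route 3 (144 km), Car 31→Route 1 (118 km) — total 85+144+118 = 347 km.
Column-greedy (each route in turn goes to its cheapest remaining truck) gives 643 km, worse by 296.
Swapping Car 31↔Car 44 (Car 31→Route 6 208 km, Car 44→Route 1 205 km) adds 210.
No other one-to-one assignment undercuts 347 km.

Minimum total: 347 km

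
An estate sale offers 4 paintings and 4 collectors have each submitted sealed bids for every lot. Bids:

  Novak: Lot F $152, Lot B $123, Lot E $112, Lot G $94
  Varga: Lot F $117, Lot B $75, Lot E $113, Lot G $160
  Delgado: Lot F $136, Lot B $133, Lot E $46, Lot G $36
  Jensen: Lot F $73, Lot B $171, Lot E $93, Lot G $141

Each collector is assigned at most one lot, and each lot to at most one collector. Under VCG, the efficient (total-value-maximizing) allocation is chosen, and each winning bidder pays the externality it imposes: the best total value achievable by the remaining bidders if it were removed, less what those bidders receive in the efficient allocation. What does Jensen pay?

Efficient allocation: Novak→Lot E ($112), Varga→Lot G ($160), Delgado→Lot F ($136), Jensen→Lot B ($171); total welfare W = $579.
Jensen receives Lot B at value $171, so the others get W − 171 = $408.
Without Jensen: best allocation of the remaining 3 bidders over all 4 lots is Novak→Lot F ($152), Varga→Lot G ($160), Delgado→Lot B ($133), total $445.
VCG payment = (others' best without Jensen) − (others' welfare with Jensen) = 445 − 408 = $37.

Jensen pays $37.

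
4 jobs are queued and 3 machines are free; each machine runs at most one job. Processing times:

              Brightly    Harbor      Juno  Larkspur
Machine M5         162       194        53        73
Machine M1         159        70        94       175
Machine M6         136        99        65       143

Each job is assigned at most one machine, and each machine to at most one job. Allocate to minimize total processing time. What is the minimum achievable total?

Min total: 208 min

Treat this as an assignment problem: match each job to one machine.
Optimal: Larkspur→Machine M5 (73 min), Harbor→Machine M1 (70 min), Juno→Machine M6 (65 min) — total 73+70+65 = 208 min.
Row-greedy (each job in turn takes its cheapest remaining machine) gives 259 min, worse by 51.
Next-best assignment: Juno→Machine M5, Harbor→Machine M1, Brightly→Machine M6 = 259 min.
Swapping Harbor↔Juno (Harbor→Machine M6 99 min, Juno→Machine M1 94 min) adds 58.
Every other assignment is strictly worse.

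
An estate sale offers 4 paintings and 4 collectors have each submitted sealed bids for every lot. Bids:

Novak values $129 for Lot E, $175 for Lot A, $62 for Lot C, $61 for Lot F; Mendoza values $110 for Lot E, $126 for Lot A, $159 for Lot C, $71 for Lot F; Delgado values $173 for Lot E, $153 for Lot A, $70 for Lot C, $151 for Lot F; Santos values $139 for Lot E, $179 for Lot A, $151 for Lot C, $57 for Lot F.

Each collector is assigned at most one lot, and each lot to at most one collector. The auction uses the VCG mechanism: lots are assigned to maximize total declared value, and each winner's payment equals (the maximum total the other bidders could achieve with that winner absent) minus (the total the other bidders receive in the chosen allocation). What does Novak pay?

Efficient allocation: Novak→Lot A ($175), Mendoza→Lot C ($159), Delgado→Lot F ($151), Santos→Lot E ($139); total welfare W = $624.
Novak receives Lot A at value $175, so the others get W − 175 = $449.
Without Novak: best allocation of the remaining 3 bidders over all 4 lots is Mendoza→Lot C ($159), Delgado→Lot E ($173), Santos→Lot A ($179), total $511.
VCG payment = (others' best without Novak) − (others' welfare with Novak) = 511 − 449 = $62.

Novak pays $62.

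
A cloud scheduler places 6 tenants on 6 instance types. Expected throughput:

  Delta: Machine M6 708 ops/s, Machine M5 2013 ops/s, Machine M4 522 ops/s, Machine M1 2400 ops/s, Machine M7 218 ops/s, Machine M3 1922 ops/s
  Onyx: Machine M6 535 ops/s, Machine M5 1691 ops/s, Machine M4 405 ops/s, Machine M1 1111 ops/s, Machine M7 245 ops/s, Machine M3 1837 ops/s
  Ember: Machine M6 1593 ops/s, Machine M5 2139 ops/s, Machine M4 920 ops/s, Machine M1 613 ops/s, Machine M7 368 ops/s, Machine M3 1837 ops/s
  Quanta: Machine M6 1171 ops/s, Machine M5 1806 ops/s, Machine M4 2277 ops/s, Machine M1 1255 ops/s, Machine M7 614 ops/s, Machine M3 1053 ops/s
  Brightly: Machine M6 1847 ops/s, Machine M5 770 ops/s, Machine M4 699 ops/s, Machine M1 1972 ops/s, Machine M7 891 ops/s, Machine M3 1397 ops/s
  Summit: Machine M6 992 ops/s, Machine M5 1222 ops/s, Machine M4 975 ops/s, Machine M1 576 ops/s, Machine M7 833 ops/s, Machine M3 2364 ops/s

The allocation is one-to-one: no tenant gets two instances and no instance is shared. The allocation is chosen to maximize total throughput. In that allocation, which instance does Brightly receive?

Treat this as an assignment problem: match each tenant to one instance.
Optimal: Delta→Machine M1 (2400 ops/s), Onyx→Machine M3 (1837 ops/s), Ember→Machine M5 (2139 ops/s), Quanta→Machine M4 (2277 ops/s), Brightly→Machine M6 (1847 ops/s), Summit→Machine M7 (833 ops/s) — total 2400+1837+2139+2277+1847+833 = 11333 ops/s.
Max-entry greedy (repeatedly take the single best remaining cell) gives 11272 ops/s, worse by 61.
Next-best assignment: Delta→Machine M1, Onyx→Machine M7, Ember→Machine M5, Quanta→Machine M4, Brightly→Machine M6, Summit→Machine M3 = 11272 ops/s.
Swapping Summit↔Delta (Summit→Machine M1 576 ops/s, Delta→Machine M7 218 ops/s) loses 2439.
Brightly's own top instance is Machine M1 (1972 ops/s), but forcing Brightly→Machine M1 and reassigning the rest optimally gives only 10525 ops/s — worse by 808.

Brightly receives Machine M6.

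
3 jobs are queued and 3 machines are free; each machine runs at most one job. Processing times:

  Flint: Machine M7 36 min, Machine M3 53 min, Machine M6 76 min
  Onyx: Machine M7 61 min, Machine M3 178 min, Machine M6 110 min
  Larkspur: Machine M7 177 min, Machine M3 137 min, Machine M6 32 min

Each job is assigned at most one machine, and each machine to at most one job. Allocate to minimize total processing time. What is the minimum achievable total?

This is the linear assignment problem.
Optimal: Flint→Machine M3 (53 min), Onyx→Machine M7 (61 min), Larkspur→Machine M6 (32 min) — total 53+61+32 = 146 min.
Row-greedy (each job in turn takes its cheapest remaining machine) gives 283 min, worse by 137.
Next-best assignment: Flint→Machine M7, Onyx→Machine M3, Larkspur→Machine M6 = 246 min.
Every other assignment is strictly worse.

Min total: 146 min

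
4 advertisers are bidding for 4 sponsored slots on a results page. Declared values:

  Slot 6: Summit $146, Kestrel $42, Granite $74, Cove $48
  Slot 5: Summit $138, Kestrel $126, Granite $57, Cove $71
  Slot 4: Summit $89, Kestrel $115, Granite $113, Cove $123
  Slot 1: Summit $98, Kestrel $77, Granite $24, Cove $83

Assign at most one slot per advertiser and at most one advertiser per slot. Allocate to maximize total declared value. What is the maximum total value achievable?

This is a one-to-one assignment (maximum-weight bipartite matching).
Optimal: Summit→Slot 6 ($146), Kestrel→Slot 5 ($126), Granite→Slot 4 ($113), Cove→Slot 1 ($83) — total 146+126+113+83 = $468.
Max-entry greedy (repeatedly take the single best remaining cell) gives $419, worse by 49.
Next-best assignment: Summit→Slot 1, Kestrel→Slot 5, Granite→Slot 6, Cove→Slot 4 = $421.
Swapping Summit↔Granite (Summit→Slot 4 $89, Granite→Slot 6 $74) loses 96.
Checked against all permutations: $468 is optimal.

Maximum total: $468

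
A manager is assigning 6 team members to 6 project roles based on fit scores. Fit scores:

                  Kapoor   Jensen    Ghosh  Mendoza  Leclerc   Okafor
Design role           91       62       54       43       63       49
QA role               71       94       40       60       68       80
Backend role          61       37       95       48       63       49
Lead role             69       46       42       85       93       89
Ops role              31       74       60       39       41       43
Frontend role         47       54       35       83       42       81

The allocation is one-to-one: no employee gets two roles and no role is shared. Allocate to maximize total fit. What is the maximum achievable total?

Optimal: Kapoor→Design role (91 pts), Jensen→Ops role (74 pts), Ghosh→Backend role (95 pts), Mendoza→Frontend role (83 pts), Leclerc→Lead role (93 pts), Okafor→QA role (80 pts) — total 91+74+95+83+93+80 = 516 pts.
Row-greedy (each employee in turn takes its best remaining role) gives 450 pts, worse by 66.
Swapping Jensen↔Mendoza (Jensen→Frontend role 54 pts, Mendoza→Ops role 39 pts) loses 64.

Max total: 516 pts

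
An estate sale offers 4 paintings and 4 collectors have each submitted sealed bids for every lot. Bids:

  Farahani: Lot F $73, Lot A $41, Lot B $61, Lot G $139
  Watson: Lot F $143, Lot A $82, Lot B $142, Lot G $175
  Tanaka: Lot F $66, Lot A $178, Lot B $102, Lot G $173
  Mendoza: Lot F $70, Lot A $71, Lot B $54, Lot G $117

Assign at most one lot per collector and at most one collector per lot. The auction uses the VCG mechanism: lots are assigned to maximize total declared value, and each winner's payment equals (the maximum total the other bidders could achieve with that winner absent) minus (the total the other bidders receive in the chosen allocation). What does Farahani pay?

Farahani pays $48.

Efficient allocation: Farahani→Lot G ($139), Watson→Lot B ($142), Tanaka→Lot A ($178), Mendoza→Lot F ($70); total welfare W = $529.
Farahani receives Lot G at value $139, so the others get W − 139 = $390.
Without Farahani: best allocation of the remaining 3 bidders over all 4 lots is Watson→Lot F ($143), Tanaka→Lot A ($178), Mendoza→Lot G ($117), total $438.
VCG payment = (others' best without Farahani) − (others' welfare with Farahani) = 438 − 390 = $48.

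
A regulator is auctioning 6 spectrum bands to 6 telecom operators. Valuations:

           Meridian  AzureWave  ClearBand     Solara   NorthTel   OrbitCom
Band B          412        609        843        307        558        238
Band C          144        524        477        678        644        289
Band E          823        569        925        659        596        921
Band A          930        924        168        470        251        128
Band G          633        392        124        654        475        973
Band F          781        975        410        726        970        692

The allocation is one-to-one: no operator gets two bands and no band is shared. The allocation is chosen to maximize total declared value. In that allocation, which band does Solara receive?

Solara receives Band C.

This is the linear assignment problem.
Optimal: Meridian→Band E ($823M), AzureWave→Band A ($924M), ClearBand→Band B ($843M), Solara→Band C ($678M), NorthTel→Band F ($970M), OrbitCom→Band G ($973M) — total 823+924+843+678+970+973 = $5211M.
Row-greedy (each operator in turn takes its best remaining band) gives $5039M, worse by 172.
No other one-to-one assignment exceeds $5211M.
Solara's own top band is Band F ($726M), but forcing Solara→Band F and reassigning the rest optimally gives only $4933M — worse by 278.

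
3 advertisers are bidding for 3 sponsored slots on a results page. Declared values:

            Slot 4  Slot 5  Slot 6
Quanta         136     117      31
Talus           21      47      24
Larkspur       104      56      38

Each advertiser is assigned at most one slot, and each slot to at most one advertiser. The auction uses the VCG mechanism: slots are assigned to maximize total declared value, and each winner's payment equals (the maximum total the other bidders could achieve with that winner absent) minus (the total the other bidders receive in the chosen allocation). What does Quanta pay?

Efficient allocation: Quanta→Slot 5 ($117), Talus→Slot 6 ($24), Larkspur→Slot 4 ($104); total welfare W = $245.
Quanta receives Slot 5 at value $117, so the others get W − 117 = $128.
Without Quanta: best allocation of the remaining 2 bidders over all 3 slots is Talus→Slot 5 ($47), Larkspur→Slot 4 ($104), total $151.
VCG payment = (others' best without Quanta) − (others' welfare with Quanta) = 151 − 128 = $23.

Quanta pays $23.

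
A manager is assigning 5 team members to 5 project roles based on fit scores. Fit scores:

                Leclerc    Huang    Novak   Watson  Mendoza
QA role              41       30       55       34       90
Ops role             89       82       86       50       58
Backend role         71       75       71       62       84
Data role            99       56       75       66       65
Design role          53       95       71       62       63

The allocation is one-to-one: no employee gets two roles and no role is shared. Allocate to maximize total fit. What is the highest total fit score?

Maximum total: 432 pts

Optimal: Leclerc→Data role (99 pts), Huang→Design role (95 pts), Novak→Ops role (86 pts), Watson→Backend role (62 pts), Mendoza→QA role (90 pts) — total 99+95+86+62+90 = 432 pts.
Column-greedy (each role in turn goes to its best remaining employee) gives 391 pts, worse by 41.
Checked against all permutations: 432 pts is optimal.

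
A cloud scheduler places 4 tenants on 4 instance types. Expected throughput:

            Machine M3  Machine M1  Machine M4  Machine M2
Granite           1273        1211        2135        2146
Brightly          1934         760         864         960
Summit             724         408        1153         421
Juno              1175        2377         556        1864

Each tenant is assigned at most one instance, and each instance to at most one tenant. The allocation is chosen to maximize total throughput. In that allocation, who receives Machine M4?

Optimal: Granite→Machine M2 (2146 ops/s), Brightly→Machine M3 (1934 ops/s), Summit→Machine M4 (1153 ops/s), Juno→Machine M1 (2377 ops/s) — total 2146+1934+1153+2377 = 7610 ops/s.
Column-greedy (each instance in turn goes to its best remaining tenant) gives 6867 ops/s, worse by 743.

Summit receives Machine M4.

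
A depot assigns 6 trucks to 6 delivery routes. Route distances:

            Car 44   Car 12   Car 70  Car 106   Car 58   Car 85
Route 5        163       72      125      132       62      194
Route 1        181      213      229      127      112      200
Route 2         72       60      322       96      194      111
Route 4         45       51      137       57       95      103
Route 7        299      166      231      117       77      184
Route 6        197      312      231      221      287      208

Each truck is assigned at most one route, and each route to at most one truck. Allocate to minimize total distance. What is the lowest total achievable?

This is the linear assignment problem.
Optimal: Car 44→Route 4 (45 km), Car 12→Route 2 (60 km), Car 70→Route 5 (125 km), Car 106→Route 1 (127 km), Car 58→Route 7 (77 km), Car 85→Route 6 (208 km) — total 45+60+125+127+77+208 = 642 km.
Column-greedy (each route in turn goes to its cheapest remaining truck) gives 709 km, worse by 67.
Every other assignment is strictly worse.

Minimum total: 642 km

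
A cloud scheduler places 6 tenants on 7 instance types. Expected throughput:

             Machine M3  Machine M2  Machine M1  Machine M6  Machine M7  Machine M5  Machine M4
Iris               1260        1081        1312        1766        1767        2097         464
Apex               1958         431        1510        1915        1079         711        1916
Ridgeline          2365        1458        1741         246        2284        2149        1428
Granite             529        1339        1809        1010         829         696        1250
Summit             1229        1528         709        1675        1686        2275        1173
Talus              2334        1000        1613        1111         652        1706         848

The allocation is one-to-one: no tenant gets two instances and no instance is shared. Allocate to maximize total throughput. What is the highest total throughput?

Max total: 12384 ops/s

This is a one-to-one assignment (maximum-weight bipartite matching).
Optimal: Iris→Machine M6 (1766 ops/s), Apex→Machine M4 (1916 ops/s), Ridgeline→Machine M7 (2284 ops/s), Granite→Machine M1 (1809 ops/s), Summit→Machine M5 (2275 ops/s), Talus→Machine M3 (2334 ops/s) — total 1766+1916+2284+1809+2275+2334 = 12384 ops/s.
Max-entry greedy (repeatedly take the single best remaining cell) gives 11243 ops/s, worse by 1141.
No other one-to-one assignment exceeds 12384 ops/s.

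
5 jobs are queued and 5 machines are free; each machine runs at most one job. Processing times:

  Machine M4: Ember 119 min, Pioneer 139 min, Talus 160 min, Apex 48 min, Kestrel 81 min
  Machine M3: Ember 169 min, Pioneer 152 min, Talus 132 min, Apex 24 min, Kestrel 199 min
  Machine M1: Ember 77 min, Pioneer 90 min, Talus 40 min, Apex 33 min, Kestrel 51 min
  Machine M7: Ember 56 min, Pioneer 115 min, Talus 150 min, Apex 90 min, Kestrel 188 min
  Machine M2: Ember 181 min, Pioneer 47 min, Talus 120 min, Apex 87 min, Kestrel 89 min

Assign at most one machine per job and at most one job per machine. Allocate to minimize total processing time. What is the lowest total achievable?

Min total: 248 min

Treat this as an assignment problem: match each job to one machine.
Optimal: Ember→Machine M7 (56 min), Pioneer→Machine M2 (47 min), Talus→Machine M1 (40 min), Apex→Machine M3 (24 min), Kestrel→Machine M4 (81 min) — total 56+47+40+24+81 = 248 min.
Column-greedy (each machine in turn goes to its cheapest remaining job) gives 334 min, worse by 86.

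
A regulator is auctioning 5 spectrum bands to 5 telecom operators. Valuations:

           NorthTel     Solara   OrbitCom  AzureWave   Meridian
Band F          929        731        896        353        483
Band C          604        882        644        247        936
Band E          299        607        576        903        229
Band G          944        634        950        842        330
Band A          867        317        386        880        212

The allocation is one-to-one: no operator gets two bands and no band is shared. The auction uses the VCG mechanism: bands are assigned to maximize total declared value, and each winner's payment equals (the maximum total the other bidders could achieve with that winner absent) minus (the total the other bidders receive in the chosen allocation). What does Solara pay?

Solara pays $62M.

Efficient allocation: NorthTel→Band A ($867M), Solara→Band F ($731M), OrbitCom→Band G ($950M), AzureWave→Band E ($903M), Meridian→Band C ($936M); total welfare W = $4387M.
Solara receives Band F at value $731M, so the others get W − 731 = $3656M.
Without Solara: best allocation of the remaining 4 bidders over all 5 bands is NorthTel→Band F ($929M), OrbitCom→Band G ($950M), AzureWave→Band E ($903M), Meridian→Band C ($936M), total $3718M.
VCG payment = (others' best without Solara) − (others' welfare with Solara) = 3718 − 3656 = $62M.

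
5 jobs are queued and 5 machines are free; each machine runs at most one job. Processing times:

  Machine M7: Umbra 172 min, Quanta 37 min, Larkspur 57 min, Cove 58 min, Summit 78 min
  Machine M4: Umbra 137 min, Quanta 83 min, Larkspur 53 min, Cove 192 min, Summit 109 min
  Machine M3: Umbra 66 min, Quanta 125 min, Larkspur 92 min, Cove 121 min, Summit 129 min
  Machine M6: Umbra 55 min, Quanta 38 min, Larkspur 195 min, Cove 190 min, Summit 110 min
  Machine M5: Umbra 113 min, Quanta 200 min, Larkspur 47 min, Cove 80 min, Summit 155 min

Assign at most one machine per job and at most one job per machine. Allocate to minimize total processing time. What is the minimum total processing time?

Optimal: Umbra→Machine M3 (66 min), Quanta→Machine M6 (38 min), Larkspur→Machine M4 (53 min), Cove→Machine M5 (80 min), Summit→Machine M7 (78 min) — total 66+38+53+80+78 = 315 min.
Row-greedy (each job in turn takes its cheapest remaining machine) gives 369 min, worse by 54.
Swapping Quanta↔Larkspur (Quanta→Machine M4 83 min, Larkspur→Machine M6 195 min) adds 187.

Minimum total: 315 min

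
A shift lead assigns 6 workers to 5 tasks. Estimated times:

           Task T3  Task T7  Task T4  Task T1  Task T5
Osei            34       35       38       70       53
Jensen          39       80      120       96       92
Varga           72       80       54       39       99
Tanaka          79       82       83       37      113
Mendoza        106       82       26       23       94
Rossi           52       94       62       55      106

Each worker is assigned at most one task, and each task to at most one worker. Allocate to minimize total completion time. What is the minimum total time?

Minimum total: 235 min

Treat this as an assignment problem: match each worker to one task.
Optimal: Jensen→Task T3 (39 min), Varga→Task T7 (80 min), Mendoza→Task T4 (26 min), Tanaka→Task T1 (37 min), Osei→Task T5 (53 min) — total 39+80+26+37+53 = 235 min.
Min-entry greedy (repeatedly take the single cheapest remaining cell) gives 297 min, worse by 62.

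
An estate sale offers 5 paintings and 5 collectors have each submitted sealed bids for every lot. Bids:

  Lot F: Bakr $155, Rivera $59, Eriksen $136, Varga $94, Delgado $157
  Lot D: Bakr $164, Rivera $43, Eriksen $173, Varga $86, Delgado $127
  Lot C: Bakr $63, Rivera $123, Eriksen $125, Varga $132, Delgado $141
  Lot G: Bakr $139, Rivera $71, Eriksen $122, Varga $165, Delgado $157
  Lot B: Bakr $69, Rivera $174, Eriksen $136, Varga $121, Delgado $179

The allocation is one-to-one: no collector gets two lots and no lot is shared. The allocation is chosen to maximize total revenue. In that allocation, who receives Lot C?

Optimal: Bakr→Lot F ($155), Rivera→Lot B ($174), Eriksen→Lot D ($173), Varga→Lot G ($165), Delgado→Lot C ($141) — total 155+174+173+165+141 = $808.
Row-greedy (each collector in turn takes its best remaining lot) gives $780, worse by 28.
Next-best assignment: Bakr→Lot F, Rivera→Lot C, Eriksen→Lot D, Varga→Lot G, Delgado→Lot B = $795.
Delgado's own top lot is Lot B ($179), but forcing Delgado→Lot B and reassigning the rest optimally gives only $795 — worse by 13.

Delgado receives Lot C.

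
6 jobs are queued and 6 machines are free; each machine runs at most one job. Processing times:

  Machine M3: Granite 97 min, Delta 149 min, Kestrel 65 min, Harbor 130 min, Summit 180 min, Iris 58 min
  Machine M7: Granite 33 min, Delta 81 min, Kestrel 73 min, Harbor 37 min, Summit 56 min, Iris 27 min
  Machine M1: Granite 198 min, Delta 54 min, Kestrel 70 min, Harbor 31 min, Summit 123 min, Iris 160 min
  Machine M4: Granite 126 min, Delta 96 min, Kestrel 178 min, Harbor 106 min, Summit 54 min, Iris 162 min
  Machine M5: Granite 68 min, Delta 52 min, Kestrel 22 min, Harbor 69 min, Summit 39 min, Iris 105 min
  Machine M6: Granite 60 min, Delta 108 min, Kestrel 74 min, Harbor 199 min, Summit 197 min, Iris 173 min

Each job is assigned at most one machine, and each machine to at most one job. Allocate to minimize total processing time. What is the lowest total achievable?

Min total: 285 min

Optimal: Granite→Machine M6 (60 min), Delta→Machine M1 (54 min), Kestrel→Machine M5 (22 min), Harbor→Machine M7 (37 min), Summit→Machine M4 (54 min), Iris→Machine M3 (58 min) — total 60+54+22+37+54+58 = 285 min.
Row-greedy (each job in turn takes its cheapest remaining machine) gives 408 min, worse by 123.
Next-best assignment: Granite→Machine M6, Delta→Machine M5, Kestrel→Machine M3, Harbor→Machine M1, Summit→Machine M4, Iris→Machine M7 = 289 min.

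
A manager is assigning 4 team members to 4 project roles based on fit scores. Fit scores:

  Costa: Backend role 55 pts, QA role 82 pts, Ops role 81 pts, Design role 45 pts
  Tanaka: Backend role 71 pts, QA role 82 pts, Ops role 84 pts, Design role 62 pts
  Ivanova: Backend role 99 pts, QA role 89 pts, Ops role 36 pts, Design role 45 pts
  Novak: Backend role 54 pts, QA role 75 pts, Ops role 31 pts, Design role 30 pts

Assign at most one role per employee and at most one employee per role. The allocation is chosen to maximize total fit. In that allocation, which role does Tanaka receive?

Tanaka receives Design role.

Optimal: Costa→Ops role (81 pts), Tanaka→Design role (62 pts), Ivanova→Backend role (99 pts), Novak→QA role (75 pts) — total 81+62+99+75 = 317 pts.
Next-best assignment: Costa→Design role, Tanaka→Ops role, Ivanova→Backend role, Novak→QA role = 303 pts.
No other one-to-one assignment exceeds 317 pts.
Tanaka's own top role is Ops role (84 pts), but forcing Tanaka→Ops role and reassigning the rest optimally gives only 303 pts — worse by 14.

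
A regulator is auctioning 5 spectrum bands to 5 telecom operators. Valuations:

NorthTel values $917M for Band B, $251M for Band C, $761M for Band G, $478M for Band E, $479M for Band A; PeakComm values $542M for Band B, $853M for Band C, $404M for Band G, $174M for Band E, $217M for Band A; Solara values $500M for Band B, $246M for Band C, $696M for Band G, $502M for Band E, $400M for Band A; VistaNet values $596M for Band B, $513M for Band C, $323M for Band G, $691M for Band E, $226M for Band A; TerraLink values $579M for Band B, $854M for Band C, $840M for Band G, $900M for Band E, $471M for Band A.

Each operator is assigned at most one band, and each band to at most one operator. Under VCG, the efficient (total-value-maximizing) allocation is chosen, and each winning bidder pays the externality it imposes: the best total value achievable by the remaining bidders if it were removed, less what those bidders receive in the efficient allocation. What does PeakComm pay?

PeakComm pays $310M.

Efficient allocation: NorthTel→Band B ($917M), PeakComm→Band C ($853M), Solara→Band A ($400M), VistaNet→Band E ($691M), TerraLink→Band G ($840M); total welfare W = $3701M.
PeakComm receives Band C at value $853M, so the others get W − 853 = $2848M.
Without PeakComm: best allocation of the remaining 4 bidders over all 5 bands is NorthTel→Band B ($917M), Solara→Band G ($696M), VistaNet→Band E ($691M), TerraLink→Band C ($854M), total $3158M.
VCG payment = (others' best without PeakComm) − (others' welfare with PeakComm) = 3158 − 2848 = $310M.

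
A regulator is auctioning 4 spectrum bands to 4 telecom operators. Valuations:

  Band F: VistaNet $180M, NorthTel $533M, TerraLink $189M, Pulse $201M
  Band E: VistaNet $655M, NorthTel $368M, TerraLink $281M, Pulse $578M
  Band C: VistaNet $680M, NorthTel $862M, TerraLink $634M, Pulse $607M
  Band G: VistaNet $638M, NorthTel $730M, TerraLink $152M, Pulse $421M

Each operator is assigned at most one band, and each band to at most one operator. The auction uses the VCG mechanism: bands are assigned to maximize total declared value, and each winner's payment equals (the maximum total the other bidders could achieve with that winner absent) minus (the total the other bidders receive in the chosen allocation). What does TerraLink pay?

TerraLink pays $329M.

Efficient allocation: VistaNet→Band G ($638M), NorthTel→Band F ($533M), TerraLink→Band C ($634M), Pulse→Band E ($578M); total welfare W = $2383M.
TerraLink receives Band C at value $634M, so the others get W − 634 = $1749M.
Without TerraLink: best allocation of the remaining 3 bidders over all 4 bands is VistaNet→Band G ($638M), NorthTel→Band C ($862M), Pulse→Band E ($578M), total $2078M.
VCG payment = (others' best without TerraLink) − (others' welfare with TerraLink) = 2078 − 1749 = $329M.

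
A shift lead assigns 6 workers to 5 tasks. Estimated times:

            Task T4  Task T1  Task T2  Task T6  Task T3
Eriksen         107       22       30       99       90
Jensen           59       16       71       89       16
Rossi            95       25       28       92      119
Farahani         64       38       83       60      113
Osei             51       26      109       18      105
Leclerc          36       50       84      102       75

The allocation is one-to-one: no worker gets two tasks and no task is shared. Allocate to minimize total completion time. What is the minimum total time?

Min total: 120 min

Optimal: Leclerc→Task T4 (36 min), Eriksen→Task T1 (22 min), Rossi→Task T2 (28 min), Osei→Task T6 (18 min), Jensen→Task T3 (16 min) — total 36+22+28+18+16 = 120 min.
Row-greedy (each worker in turn takes its cheapest remaining task) gives 177 min, worse by 57.
Next-best assignment: Leclerc→Task T4, Rossi→Task T1, Eriksen→Task T2, Osei→Task T6, Jensen→Task T3 = 125 min.
No other one-to-one assignment undercuts 120 min.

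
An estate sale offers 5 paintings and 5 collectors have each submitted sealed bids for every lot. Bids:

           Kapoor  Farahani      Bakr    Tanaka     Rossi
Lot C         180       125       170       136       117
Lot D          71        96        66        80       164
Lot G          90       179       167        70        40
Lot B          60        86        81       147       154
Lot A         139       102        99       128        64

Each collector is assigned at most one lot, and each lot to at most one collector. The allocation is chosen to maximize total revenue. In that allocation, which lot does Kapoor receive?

Kapoor receives Lot A.

Optimal: Kapoor→Lot A ($139), Farahani→Lot G ($179), Bakr→Lot C ($170), Tanaka→Lot B ($147), Rossi→Lot D ($164) — total 139+179+170+147+164 = $799.
Max-entry greedy (repeatedly take the single best remaining cell) gives $769, worse by 30.
Next-best assignment: Kapoor→Lot C, Farahani→Lot G, Bakr→Lot A, Tanaka→Lot B, Rossi→Lot D = $769.
Every other assignment is strictly worse.
Kapoor's own top lot is Lot C ($180), but forcing Kapoor→Lot C and reassigning the rest optimally gives only $769 — worse by 30.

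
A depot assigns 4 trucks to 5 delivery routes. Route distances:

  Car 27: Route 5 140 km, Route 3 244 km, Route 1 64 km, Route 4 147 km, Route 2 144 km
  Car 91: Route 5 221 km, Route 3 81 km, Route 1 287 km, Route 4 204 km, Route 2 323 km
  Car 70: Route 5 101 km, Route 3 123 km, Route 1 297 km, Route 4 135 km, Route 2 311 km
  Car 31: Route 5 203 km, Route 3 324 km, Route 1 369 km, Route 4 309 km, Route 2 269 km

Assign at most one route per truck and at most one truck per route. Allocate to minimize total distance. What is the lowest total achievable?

Optimal: Car 27→Route 1 (64 km), Car 91→Route 3 (81 km), Car 70→Route 4 (135 km), Car 31→Route 5 (203 km) — total 64+81+135+203 = 483 km.
Column-greedy (each route in turn goes to its cheapest remaining truck) gives 555 km, worse by 72.
Next-best assignment: Car 27→Route 1, Car 91→Route 3, Car 70→Route 5, Car 31→Route 2 = 515 km.
Every other assignment is strictly worse.

Minimum total: 483 km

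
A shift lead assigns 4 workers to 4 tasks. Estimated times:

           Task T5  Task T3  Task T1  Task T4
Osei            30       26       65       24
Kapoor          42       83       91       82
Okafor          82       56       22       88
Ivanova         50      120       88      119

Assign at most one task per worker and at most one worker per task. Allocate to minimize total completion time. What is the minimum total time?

Min total: 179 min

Treat this as an assignment problem: match each worker to one task.
Optimal: Osei→Task T4 (24 min), Kapoor→Task T3 (83 min), Okafor→Task T1 (22 min), Ivanova→Task T5 (50 min) — total 24+83+22+50 = 179 min.
Min-entry greedy (repeatedly take the single cheapest remaining cell) gives 208 min, worse by 29.
Next-best assignment: Osei→Task T3, Kapoor→Task T4, Okafor→Task T1, Ivanova→Task T5 = 180 min.
Every other assignment is strictly worse.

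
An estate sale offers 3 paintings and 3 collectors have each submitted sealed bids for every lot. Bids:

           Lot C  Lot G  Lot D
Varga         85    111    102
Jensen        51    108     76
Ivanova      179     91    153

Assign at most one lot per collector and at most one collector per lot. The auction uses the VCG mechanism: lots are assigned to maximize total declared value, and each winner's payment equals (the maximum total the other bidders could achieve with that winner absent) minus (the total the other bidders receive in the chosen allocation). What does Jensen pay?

Jensen pays $9.

Efficient allocation: Varga→Lot D ($102), Jensen→Lot G ($108), Ivanova→Lot C ($179); total welfare W = $389.
Jensen receives Lot G at value $108, so the others get W − 108 = $281.
Without Jensen: best allocation of the remaining 2 bidders over all 3 lots is Varga→Lot G ($111), Ivanova→Lot C ($179), total $290.
VCG payment = (others' best without Jensen) − (others' welfare with Jensen) = 290 − 281 = $9.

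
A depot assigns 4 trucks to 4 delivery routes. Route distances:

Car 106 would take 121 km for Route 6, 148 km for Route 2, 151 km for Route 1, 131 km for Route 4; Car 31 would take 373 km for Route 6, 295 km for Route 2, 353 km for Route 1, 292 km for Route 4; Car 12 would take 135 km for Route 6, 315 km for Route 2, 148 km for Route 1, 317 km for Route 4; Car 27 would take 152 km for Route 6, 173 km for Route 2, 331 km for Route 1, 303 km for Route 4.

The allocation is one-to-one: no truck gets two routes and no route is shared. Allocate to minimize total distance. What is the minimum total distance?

Minimum total: 726 km

Optimal: Car 106→Route 4 (131 km), Car 31→Route 2 (295 km), Car 12→Route 1 (148 km), Car 27→Route 6 (152 km) — total 131+295+148+152 = 726 km.
Min-entry greedy (repeatedly take the single cheapest remaining cell) gives 734 km, worse by 8.
Next-best assignment: Car 106→Route 6, Car 31→Route 4, Car 12→Route 1, Car 27→Route 2 = 734 km.
Swapping Car 31↔Car 12 (Car 31→Route 1 353 km, Car 12→Route 2 315 km) adds 225.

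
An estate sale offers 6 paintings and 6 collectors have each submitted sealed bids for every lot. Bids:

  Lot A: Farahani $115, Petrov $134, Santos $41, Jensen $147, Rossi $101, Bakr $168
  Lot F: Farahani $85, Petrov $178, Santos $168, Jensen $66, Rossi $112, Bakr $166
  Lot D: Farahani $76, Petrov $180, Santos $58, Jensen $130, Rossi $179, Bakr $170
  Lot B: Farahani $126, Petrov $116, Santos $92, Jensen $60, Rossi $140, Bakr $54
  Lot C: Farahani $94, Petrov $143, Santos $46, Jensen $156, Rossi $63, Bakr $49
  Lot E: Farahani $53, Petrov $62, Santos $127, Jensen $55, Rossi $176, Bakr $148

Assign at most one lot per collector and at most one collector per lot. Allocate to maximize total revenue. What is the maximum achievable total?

Optimal: Farahani→Lot B ($126), Petrov→Lot D ($180), Santos→Lot F ($168), Jensen→Lot C ($156), Rossi→Lot E ($176), Bakr→Lot A ($168) — total 126+180+168+156+176+168 = $974.
Column-greedy (each lot in turn goes to its best remaining collector) gives $934, worse by 40.

Max total: $974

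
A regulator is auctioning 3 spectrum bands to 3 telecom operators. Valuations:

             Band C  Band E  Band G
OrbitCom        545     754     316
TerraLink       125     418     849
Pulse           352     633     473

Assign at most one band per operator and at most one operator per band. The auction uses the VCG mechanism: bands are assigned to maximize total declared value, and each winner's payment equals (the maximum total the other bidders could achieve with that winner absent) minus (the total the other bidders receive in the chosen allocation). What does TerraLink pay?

Efficient allocation: OrbitCom→Band C ($545M), TerraLink→Band G ($849M), Pulse→Band E ($633M); total welfare W = $2027M.
TerraLink receives Band G at value $849M, so the others get W − 849 = $1178M.
Without TerraLink: best allocation of the remaining 2 bidders over all 3 bands is OrbitCom→Band E ($754M), Pulse→Band G ($473M), total $1227M.
VCG payment = (others' best without TerraLink) − (others' welfare with TerraLink) = 1227 − 1178 = $49M.

TerraLink pays $49M.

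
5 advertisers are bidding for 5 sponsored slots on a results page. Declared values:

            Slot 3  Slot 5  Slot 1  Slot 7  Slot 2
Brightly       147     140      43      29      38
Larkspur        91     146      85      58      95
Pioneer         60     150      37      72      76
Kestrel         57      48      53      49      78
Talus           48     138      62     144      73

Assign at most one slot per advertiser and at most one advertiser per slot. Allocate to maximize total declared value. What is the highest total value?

Maximum total: $604

Optimal: Brightly→Slot 3 ($147), Larkspur→Slot 1 ($85), Pioneer→Slot 5 ($150), Kestrel→Slot 2 ($78), Talus→Slot 7 ($144) — total 147+85+150+78+144 = $604.
Swapping Kestrel↔Pioneer (Kestrel→Slot 5 $48, Pioneer→Slot 2 $76) loses 104.
No other one-to-one assignment exceeds $604.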